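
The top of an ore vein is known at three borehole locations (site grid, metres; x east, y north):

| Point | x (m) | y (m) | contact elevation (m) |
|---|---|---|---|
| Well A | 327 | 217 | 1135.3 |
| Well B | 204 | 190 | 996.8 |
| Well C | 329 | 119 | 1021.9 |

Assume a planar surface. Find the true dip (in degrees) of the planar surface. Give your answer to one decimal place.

Let the plane be z = a·x + b·y + c.
Well B−Well A: −123a − 27b = −138.5;  Well C−Well A: 2a − 98b = −113.4.
Solving gives a = 0.86812, b = 1.17486.
Gradient magnitude |∇z| = √(a² + b²) = √(0.75363 + 1.38030) = 1.46080.
True dip = arctan(1.46080) = 55.6°, dipping toward SW (azimuth ≈ 216°).

55.6°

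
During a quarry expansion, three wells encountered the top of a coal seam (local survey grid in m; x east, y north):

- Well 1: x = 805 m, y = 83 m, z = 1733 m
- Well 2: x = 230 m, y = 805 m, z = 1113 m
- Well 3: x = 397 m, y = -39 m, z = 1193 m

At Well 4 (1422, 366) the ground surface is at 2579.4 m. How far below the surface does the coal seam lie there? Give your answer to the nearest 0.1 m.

14.2 m

Two edge vectors: Well 1→Well 2 = (-575, 722, -620), Well 1→Well 3 = (-408, -122, -540).
Normal n = (Well 1→Well 2) × (Well 1→Well 3) = (-465520, -57540, 364726).
So ∂z/∂x = −n_x/n_z = 1.276355 and ∂z/∂y = −n_y/n_z = 0.157762.
Intercept c from Well 1: 1733 − 1027.47 − 13.09 = 692.44.
At (1422, 366): z_contact = 1814.98 + 57.74 + 692.44 = 2565.16 m.
Depth below ground = 2579.4 − 2565.16 = 14.2 m.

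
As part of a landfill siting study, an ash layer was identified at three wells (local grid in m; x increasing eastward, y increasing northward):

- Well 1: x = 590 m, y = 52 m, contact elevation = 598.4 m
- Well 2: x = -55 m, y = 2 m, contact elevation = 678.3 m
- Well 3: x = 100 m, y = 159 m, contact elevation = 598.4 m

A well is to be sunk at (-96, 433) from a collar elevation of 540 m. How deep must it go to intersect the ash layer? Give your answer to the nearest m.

Two edge vectors: Well 1→Well 2 = (-645, -50, 79.9), Well 1→Well 3 = (-490, 107, 0).
Normal n = (Well 1→Well 2) × (Well 1→Well 3) = (-8549.3, -39151, -93515).
So ∂z/∂x = −n_x/n_z = −0.09142 and ∂z/∂y = −n_y/n_z = −0.41866.
Intercept c from Well 1: 598.4 + 53.94 + 21.77 = 674.11.
At (-96, 433): z_contact = 8.8 − 181.3 + 674.11 = 501.6 m.
Depth below ground = 540 − 501.6 = 38 m.

38 m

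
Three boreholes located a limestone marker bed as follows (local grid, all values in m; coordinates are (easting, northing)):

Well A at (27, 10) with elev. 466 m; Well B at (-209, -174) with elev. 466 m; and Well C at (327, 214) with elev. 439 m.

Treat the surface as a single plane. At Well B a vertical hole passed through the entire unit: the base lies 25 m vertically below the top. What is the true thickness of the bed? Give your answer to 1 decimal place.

16.4 m

Two edge vectors: Well A→Well B = (-236, -184, 0), Well A→Well C = (300, 204, -27).
Normal n = (Well A→Well B) × (Well A→Well C) = (4968, -6372, 7056).
So ∂z/∂E = −n_x/n_z = −0.70408 and ∂z/∂N = −n_y/n_z = 0.90306.
|∇z| = √(a²+b²) = 1.14510, so dip δ = arctan(1.14510) = 48.87°.
True thickness = vertical thickness × cos δ = 25 × cos 48.87° = 16.4 m.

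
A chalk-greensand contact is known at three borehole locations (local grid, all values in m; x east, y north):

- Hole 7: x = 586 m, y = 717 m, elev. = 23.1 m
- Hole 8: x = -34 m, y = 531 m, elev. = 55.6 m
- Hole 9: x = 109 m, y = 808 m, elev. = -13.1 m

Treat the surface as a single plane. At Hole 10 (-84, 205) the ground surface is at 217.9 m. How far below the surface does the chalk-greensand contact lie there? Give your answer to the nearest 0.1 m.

Let the plane be z = a·x + b·y + c.
Hole 8−Hole 7: −620a − 186b = 32.5;  Hole 9−Hole 7: −477a + 91b = −36.2.
Solving gives a = 0.02601, b = −0.26144.
Then c = 23.1 − a·586 − b·717 = 195.31.
At (-84, 205): z_contact = −2.19 − 53.60 + 195.31 = 139.53 m.
Depth below ground = 217.9 − 139.53 = 78.4 m.

78.4 m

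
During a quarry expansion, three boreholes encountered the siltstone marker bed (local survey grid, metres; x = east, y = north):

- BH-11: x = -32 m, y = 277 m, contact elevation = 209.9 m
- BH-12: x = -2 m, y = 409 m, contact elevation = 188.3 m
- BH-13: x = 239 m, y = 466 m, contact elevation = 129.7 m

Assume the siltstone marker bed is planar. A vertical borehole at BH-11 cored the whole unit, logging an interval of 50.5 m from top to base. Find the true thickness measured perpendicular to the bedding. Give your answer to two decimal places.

Let the plane be z = a·x + b·y + c.
BH-12−BH-11: 30a + 132b = −21.6;  BH-13−BH-11: 271a + 189b = −80.2.
Solving gives a = −0.21607, b = −0.11453.
|∇z| = √(a²+b²) = 0.24454, so dip δ = arctan(0.24454) = 13.74°.
True thickness = vertical thickness × cos δ = 50.5 × cos 13.74° = 49.05 m.

49.05 m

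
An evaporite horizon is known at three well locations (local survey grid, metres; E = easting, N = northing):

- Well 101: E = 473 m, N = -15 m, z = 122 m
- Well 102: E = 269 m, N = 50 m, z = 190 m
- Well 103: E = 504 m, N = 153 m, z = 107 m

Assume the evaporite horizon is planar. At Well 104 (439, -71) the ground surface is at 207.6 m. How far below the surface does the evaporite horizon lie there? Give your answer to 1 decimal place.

72.5 m

Two edge vectors: Well 101→Well 102 = (-204, 65, 68), Well 101→Well 103 = (31, 168, -15).
Normal n = (Well 101→Well 102) × (Well 101→Well 103) = (-12399, -952, -36287).
So ∂z/∂E = −n_x/n_z = −0.34169 and ∂z/∂N = −n_y/n_z = −0.02624.
Intercept c from Well 101: 122 + 161.62 − 0.39 = 283.23.
At (439, -71): z_contact = −150.00 + 1.86 + 283.23 = 135.09 m.
Depth below ground = 207.6 − 135.09 = 72.5 m.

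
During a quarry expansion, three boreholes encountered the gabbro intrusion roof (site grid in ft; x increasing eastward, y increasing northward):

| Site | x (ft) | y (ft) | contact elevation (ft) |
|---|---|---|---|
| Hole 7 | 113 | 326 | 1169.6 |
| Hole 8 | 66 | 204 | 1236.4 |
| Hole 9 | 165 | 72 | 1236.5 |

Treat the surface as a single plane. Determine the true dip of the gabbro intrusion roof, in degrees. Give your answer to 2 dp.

31.07°

Let the plane be z = a·x + b·y + c.
Hole 8−Hole 7: −47a − 122b = 66.8;  Hole 9−Hole 7: 52a − 254b = 66.9.
Solving gives a = −0.48164, b = −0.36199.
Gradient magnitude |∇z| = √(a² + b²) = √(0.23198 + 0.13104) = 0.60251.
True dip = arctan(0.60251) = 31.07°, dipping toward NE (azimuth ≈ 053°).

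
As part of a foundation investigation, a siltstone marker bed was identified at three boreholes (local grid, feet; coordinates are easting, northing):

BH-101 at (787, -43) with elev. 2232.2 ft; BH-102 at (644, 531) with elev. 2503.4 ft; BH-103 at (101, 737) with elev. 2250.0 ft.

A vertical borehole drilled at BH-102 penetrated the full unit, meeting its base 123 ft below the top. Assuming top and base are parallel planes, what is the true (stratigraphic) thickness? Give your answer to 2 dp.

88.50 ft

Two edge vectors: BH-101→BH-102 = (-143, 574, 271.2), BH-101→BH-103 = (-686, 780, 17.8).
Normal n = (BH-101→BH-102) × (BH-101→BH-103) = (-201318.8, -183497.8, 282224).
So ∂z/∂easting = −n_x/n_z = 0.71333 and ∂z/∂northing = −n_y/n_z = 0.65018.
|∇z| = √(a²+b²) = 0.96518, so dip δ = arctan(0.96518) = 43.99°.
True thickness = vertical thickness × cos δ = 123 × cos 43.99° = 88.50 ft.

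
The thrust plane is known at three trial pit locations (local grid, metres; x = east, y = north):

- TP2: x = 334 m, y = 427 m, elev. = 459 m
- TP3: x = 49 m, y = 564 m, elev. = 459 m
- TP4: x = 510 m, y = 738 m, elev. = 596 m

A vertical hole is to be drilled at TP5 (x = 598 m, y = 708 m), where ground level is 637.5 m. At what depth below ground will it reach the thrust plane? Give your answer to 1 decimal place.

37.2 m

Let the plane be z = a·x + b·y + c.
TP3−TP2: −285a + 137b = 0;  TP4−TP2: 176a + 311b = 137.
Solving gives a = 0.16647, b = 0.34631.
Then c = 459 − a·334 − b·427 = 255.53.
At (598, 708): z_contact = 99.55 + 245.18 + 255.53 = 600.26 m.
Depth below ground = 637.5 − 600.26 = 37.2 m.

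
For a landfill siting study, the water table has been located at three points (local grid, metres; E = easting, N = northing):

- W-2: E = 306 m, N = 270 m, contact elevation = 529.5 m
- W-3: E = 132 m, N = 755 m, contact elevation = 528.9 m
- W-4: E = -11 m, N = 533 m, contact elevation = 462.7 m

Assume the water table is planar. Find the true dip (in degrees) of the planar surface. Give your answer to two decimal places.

Two edge vectors: W-2→W-3 = (-174, 485, -0.6), W-2→W-4 = (-317, 263, -66.8).
Normal n = (W-2→W-3) × (W-2→W-4) = (-32240.2, -11433, 107983).
So ∂z/∂E = −n_x/n_z = 0.29857 and ∂z/∂N = −n_y/n_z = 0.10588.
Gradient magnitude |∇z| = √(a² + b²) = √(0.08914 + 0.01121) = 0.31678.
True dip = arctan(0.31678) = 17.58°, dipping toward WSW (azimuth ≈ 250°).

17.58°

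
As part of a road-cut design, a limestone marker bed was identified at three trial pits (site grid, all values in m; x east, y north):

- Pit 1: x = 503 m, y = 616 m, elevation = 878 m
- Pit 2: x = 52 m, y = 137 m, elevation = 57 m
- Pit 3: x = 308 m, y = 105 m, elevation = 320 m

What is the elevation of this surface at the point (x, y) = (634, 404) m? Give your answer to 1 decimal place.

881.9 m

Let the plane be z = a·x + b·y + c.
Pit 2−Pit 1: −451a − 479b = −821;  Pit 3−Pit 1: −195a − 511b = −558.
Solving gives a = 1.11085, b = 0.66807.
Then c = 878 − a·503 − b·616 = −92.29.
At (634, 404): z = 704.3 + 269.9 − 92.29 = 881.9 m.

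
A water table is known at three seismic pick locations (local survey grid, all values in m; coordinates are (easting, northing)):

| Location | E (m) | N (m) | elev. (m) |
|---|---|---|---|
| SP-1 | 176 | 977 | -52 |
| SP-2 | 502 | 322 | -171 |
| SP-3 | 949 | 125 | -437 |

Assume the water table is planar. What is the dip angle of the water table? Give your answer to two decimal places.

34.05°

Two edge vectors: SP-1→SP-2 = (326, -655, -119), SP-1→SP-3 = (773, -852, -385).
Normal n = (SP-1→SP-2) × (SP-1→SP-3) = (150787, 33523, 228563).
So ∂z/∂E = −n_x/n_z = −0.65972 and ∂z/∂N = −n_y/n_z = −0.14667.
Gradient magnitude |∇z| = √(a² + b²) = √(0.43523 + 0.02151) = 0.67582.
True dip = arctan(0.67582) = 34.05°, dipping toward ENE (azimuth ≈ 077°).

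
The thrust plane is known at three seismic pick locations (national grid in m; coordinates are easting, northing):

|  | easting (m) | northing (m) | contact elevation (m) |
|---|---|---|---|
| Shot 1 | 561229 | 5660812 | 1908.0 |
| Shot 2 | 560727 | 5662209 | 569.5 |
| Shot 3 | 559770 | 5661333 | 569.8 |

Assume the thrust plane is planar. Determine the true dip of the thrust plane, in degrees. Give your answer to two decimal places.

Two edge vectors: Shot 1→Shot 2 = (-502, 1397, -1338.5), Shot 1→Shot 3 = (-1459, 521, -1338.2).
Normal n = (Shot 1→Shot 2) × (Shot 1→Shot 3) = (-1172106.9, 1281095.1, 1776681).
So ∂z/∂easting = −n_x/n_z = 0.65972 and ∂z/∂northing = −n_y/n_z = −0.72106.
Gradient magnitude |∇z| = √(a² + b²) = √(0.43523 + 0.51993) = 0.97732.
True dip = arctan(0.97732) = 44.34°, dipping toward NW (azimuth ≈ 318°).

44.34°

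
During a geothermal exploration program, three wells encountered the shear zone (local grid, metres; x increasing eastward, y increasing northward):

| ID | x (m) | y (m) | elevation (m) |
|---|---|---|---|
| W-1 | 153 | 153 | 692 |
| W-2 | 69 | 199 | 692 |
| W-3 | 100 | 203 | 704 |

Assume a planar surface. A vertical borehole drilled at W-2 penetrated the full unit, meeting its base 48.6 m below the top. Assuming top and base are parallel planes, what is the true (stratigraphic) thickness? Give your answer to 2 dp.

Two edge vectors: W-1→W-2 = (-84, 46, 0), W-1→W-3 = (-53, 50, 12).
Normal n = (W-1→W-2) × (W-1→W-3) = (552, 1008, -1762).
So ∂z/∂x = −n_x/n_z = 0.31328 and ∂z/∂y = −n_y/n_z = 0.57208.
|∇z| = √(a²+b²) = 0.65224, so dip δ = arctan(0.65224) = 33.11°.
True thickness = vertical thickness × cos δ = 48.6 × cos 33.11° = 40.71 m.

40.71 m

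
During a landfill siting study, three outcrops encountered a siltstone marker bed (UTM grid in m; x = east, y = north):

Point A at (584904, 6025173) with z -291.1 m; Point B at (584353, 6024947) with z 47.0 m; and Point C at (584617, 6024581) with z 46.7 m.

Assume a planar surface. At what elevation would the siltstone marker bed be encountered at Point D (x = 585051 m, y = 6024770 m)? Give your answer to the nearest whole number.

Let the plane be z = a·x + b·y + c.
Point B−Point A: −551a − 226b = 338.1;  Point C−Point A: −287a − 592b = 337.8.
Solving gives a = −0.47377798, b = −0.34092182.
Then c = -291.1 − a·584904 − b·6025173 = 2330936.50.
At (585051, 6024770): z = −277184.3 − 2053975.6 + 2330936.50 = -223.4 m.

-223 m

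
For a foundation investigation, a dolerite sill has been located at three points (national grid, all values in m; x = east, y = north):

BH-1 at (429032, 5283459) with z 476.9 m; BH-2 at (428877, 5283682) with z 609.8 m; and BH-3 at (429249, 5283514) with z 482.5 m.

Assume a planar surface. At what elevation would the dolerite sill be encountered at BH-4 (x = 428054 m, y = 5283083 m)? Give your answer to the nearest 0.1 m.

384.8 m

Let the plane be z = a·x + b·y + c.
BH-2−BH-1: −155a + 223b = 132.9;  BH-3−BH-1: 217a + 55b = 5.6.
Solving gives a = −0.106484995, b = 0.521949891.
Then c = 476.9 − a·429032 − b·5283459 = −2711538.48.
At (428054, 5283083): z = −45581.3 + 2757504.6 − 2711538.48 = 384.8 m.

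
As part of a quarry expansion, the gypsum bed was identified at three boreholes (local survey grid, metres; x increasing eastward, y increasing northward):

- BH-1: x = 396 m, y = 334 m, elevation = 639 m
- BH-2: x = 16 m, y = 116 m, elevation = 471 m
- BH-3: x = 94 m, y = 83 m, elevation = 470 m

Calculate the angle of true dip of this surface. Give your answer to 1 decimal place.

26.1°

Let the plane be z = a·x + b·y + c.
BH-2−BH-1: −380a − 218b = −168;  BH-3−BH-1: −302a − 251b = −169.
Solving gives a = 0.18027, b = 0.45640.
Gradient magnitude |∇z| = √(a² + b²) = √(0.03250 + 0.20830) = 0.49072.
True dip = arctan(0.49072) = 26.1°, dipping toward SSW (azimuth ≈ 202°).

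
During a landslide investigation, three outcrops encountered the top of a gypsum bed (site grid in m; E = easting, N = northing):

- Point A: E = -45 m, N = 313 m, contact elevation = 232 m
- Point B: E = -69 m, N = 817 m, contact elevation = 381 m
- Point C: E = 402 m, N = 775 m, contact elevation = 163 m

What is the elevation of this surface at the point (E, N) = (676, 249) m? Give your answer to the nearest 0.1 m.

-101.6 m

Two edge vectors: Point A→Point B = (-24, 504, 149), Point A→Point C = (447, 462, -69).
Normal n = (Point A→Point B) × (Point A→Point C) = (-103614, 64947, -236376).
So ∂z/∂E = −n_x/n_z = −0.43834 and ∂z/∂N = −n_y/n_z = 0.27476.
Intercept c from Point A: 232 − 19.73 − 86.00 = 126.27.
At (676, 249): z = −296.3 + 68.4 + 126.27 = -101.6 m.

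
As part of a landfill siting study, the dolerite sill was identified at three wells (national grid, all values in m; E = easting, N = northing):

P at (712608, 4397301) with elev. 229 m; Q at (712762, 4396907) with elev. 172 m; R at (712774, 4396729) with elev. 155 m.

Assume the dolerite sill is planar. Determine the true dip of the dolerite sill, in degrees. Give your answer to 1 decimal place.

9.9°

Let the plane be z = a·E + b·N + c.
Q−P: 154a − 394b = −57;  R−P: 166a − 572b = −74.
Solving gives a = −0.15200, b = 0.08526.
Gradient magnitude |∇z| = √(a² + b²) = √(0.02310 + 0.00727) = 0.17428.
True dip = arctan(0.17428) = 9.9°, dipping toward ESE (azimuth ≈ 119°).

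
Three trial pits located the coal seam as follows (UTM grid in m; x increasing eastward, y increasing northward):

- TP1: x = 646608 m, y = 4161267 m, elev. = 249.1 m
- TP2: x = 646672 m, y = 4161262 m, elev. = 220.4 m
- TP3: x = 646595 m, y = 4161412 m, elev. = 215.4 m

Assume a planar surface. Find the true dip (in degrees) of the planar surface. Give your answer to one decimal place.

28.6°

Two edge vectors: TP1→TP2 = (64, -5, -28.7), TP1→TP3 = (-13, 145, -33.7).
Normal n = (TP1→TP2) × (TP1→TP3) = (4330, 2529.9, 9215).
So ∂z/∂x = −n_x/n_z = −0.46989 and ∂z/∂y = −n_y/n_z = −0.27454.
Gradient magnitude |∇z| = √(a² + b²) = √(0.22079 + 0.07537) = 0.54421.
True dip = arctan(0.54421) = 28.6°, dipping toward ENE (azimuth ≈ 060°).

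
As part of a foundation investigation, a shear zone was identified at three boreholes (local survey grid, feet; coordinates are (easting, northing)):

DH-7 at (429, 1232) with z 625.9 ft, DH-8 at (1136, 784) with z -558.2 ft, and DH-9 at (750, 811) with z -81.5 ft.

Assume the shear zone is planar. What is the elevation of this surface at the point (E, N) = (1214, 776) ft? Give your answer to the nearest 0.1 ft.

Two edge vectors: DH-7→DH-8 = (707, -448, -1184.1), DH-7→DH-9 = (321, -421, -707.4).
Normal n = (DH-7→DH-8) × (DH-7→DH-9) = (-181590.9, 120035.7, -153839).
So ∂z/∂E = −n_x/n_z = −1.180396 and ∂z/∂N = −n_y/n_z = 0.780268.
Intercept c from DH-7: 625.9 + 506.39 − 961.29 = 171.00.
At (1214, 776): z = −1433.0 + 605.5 + 171.00 = -656.5 ft.

-656.5 ft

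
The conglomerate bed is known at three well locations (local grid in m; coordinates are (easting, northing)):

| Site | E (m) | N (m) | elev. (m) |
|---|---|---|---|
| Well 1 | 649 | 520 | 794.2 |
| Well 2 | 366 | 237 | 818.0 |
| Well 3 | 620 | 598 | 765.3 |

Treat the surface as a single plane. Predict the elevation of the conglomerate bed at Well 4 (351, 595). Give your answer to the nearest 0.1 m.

Two edge vectors: Well 1→Well 2 = (-283, -283, 23.8), Well 1→Well 3 = (-29, 78, -28.9).
Normal n = (Well 1→Well 2) × (Well 1→Well 3) = (6322.3, -8868.9, -30281).
So ∂z/∂E = −n_x/n_z = 0.20879 and ∂z/∂N = −n_y/n_z = −0.29289.
Intercept c from Well 1: 794.2 − 135.50 + 152.30 = 811.00.
At (351, 595): z = 73.3 − 174.3 + 811.00 = 710.0 m.

710.0 m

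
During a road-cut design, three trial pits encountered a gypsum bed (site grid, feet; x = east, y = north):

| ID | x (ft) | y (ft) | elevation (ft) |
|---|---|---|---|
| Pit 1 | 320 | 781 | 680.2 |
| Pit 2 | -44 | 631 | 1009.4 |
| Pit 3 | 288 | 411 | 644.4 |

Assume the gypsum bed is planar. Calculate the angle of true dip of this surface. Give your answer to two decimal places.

44.88°

Two edge vectors: Pit 1→Pit 2 = (-364, -150, 329.2), Pit 1→Pit 3 = (-32, -370, -35.8).
Normal n = (Pit 1→Pit 2) × (Pit 1→Pit 3) = (127174, -23565.6, 129880).
So ∂z/∂x = −n_x/n_z = −0.97917 and ∂z/∂y = −n_y/n_z = 0.18144.
Gradient magnitude |∇z| = √(a² + b²) = √(0.95876 + 0.03292) = 0.99583.
True dip = arctan(0.99583) = 44.88°, dipping toward E (azimuth ≈ 100°).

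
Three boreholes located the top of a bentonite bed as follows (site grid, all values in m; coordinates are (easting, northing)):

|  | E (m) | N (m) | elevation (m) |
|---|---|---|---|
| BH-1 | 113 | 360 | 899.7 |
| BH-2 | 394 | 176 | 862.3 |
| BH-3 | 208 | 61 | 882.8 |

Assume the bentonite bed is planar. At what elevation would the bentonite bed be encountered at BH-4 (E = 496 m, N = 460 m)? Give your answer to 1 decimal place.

Let the plane be z = a·E + b·N + c.
BH-2−BH-1: 281a − 184b = −37.4;  BH-3−BH-1: 95a − 299b = −16.9.
Solving gives a = −0.12133, b = 0.01797.
Then c = 899.7 − a·113 − b·360 = 906.94.
At (496, 460): z = −60.2 + 8.3 + 906.94 = 855.0 m.

855.0 m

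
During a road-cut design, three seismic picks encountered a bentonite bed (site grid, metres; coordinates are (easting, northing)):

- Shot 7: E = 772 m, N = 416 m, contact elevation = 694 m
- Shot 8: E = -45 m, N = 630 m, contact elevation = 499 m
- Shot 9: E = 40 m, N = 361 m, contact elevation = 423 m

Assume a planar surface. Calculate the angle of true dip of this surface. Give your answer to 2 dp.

Let the plane be z = a·E + b·N + c.
Shot 8−Shot 7: −817a + 214b = −195;  Shot 9−Shot 7: −732a − 55b = −271.
Solving gives a = 0.34090, b = 0.39025.
Gradient magnitude |∇z| = √(a² + b²) = √(0.11621 + 0.15229) = 0.51817.
True dip = arctan(0.51817) = 27.39°, dipping toward SW (azimuth ≈ 221°).

27.39°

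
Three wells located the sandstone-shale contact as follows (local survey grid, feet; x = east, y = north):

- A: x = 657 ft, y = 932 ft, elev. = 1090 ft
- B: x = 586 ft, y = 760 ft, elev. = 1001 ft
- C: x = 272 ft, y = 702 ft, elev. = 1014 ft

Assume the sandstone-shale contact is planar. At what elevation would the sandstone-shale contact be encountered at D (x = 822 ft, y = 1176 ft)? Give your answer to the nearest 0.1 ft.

Two edge vectors: A→B = (-71, -172, -89), A→C = (-385, -230, -76).
Normal n = (A→B) × (A→C) = (-7398, 28869, -49890).
So ∂z/∂x = −n_x/n_z = −0.148286 and ∂z/∂y = −n_y/n_z = 0.578653.
Intercept c from A: 1090 + 97.42 − 539.30 = 648.12.
At (822, 1176): z = −121.9 + 680.5 + 648.12 = 1206.7 ft.

1206.7 ft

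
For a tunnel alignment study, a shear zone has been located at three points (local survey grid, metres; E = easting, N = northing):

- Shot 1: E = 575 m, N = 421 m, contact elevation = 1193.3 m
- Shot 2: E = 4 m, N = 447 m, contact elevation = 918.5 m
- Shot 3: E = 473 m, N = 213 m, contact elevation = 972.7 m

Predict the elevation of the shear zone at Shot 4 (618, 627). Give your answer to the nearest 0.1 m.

Two edge vectors: Shot 1→Shot 2 = (-571, 26, -274.8), Shot 1→Shot 3 = (-102, -208, -220.6).
Normal n = (Shot 1→Shot 2) × (Shot 1→Shot 3) = (-62894, -97933, 121420).
So ∂z/∂E = −n_x/n_z = 0.51799 and ∂z/∂N = −n_y/n_z = 0.80656.
Intercept c from Shot 1: 1193.3 − 297.84 − 339.56 = 555.89.
At (618, 627): z = 320.1 + 505.7 + 555.89 = 1381.7 m.

1381.7 m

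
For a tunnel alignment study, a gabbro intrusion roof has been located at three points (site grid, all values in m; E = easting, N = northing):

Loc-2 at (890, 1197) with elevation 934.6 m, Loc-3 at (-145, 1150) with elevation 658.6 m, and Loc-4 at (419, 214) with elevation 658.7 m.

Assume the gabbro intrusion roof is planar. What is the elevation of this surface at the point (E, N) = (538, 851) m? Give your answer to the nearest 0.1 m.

Two edge vectors: Loc-2→Loc-3 = (-1035, -47, -276), Loc-2→Loc-4 = (-471, -983, -275.9).
Normal n = (Loc-2→Loc-3) × (Loc-2→Loc-4) = (-258340.7, -155560.5, 995268).
So ∂z/∂E = −n_x/n_z = 0.259569 and ∂z/∂N = −n_y/n_z = 0.156300.
Intercept c from Loc-2: 934.6 − 231.02 − 187.09 = 516.49.
At (538, 851): z = 139.6 + 133.0 + 516.49 = 789.2 m.

789.2 m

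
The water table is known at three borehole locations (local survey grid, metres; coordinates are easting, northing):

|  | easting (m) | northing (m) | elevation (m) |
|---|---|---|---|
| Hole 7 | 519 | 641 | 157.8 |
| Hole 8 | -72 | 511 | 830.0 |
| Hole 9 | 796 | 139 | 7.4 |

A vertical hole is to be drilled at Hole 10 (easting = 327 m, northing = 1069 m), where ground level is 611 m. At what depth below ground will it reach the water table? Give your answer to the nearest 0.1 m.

372.4 m

Two edge vectors: Hole 7→Hole 8 = (-591, -130, 672.2), Hole 7→Hole 9 = (277, -502, -150.4).
Normal n = (Hole 7→Hole 8) × (Hole 7→Hole 9) = (356996.4, 97313, 332692).
So ∂z/∂easting = −n_x/n_z = −1.073054 and ∂z/∂northing = −n_y/n_z = −0.292502.
Intercept c from Hole 7: 157.8 + 556.91 + 187.49 = 902.21.
At (327, 1069): z_contact = −350.89 − 312.68 + 902.21 = 238.64 m.
Depth below ground = 611 − 238.64 = 372.4 m.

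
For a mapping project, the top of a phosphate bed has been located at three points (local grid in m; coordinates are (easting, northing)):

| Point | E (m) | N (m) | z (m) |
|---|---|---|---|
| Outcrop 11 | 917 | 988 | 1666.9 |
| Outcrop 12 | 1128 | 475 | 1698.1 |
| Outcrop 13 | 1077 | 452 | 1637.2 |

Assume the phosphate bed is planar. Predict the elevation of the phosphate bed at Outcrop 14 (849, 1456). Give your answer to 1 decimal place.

Two edge vectors: Outcrop 11→Outcrop 12 = (211, -513, 31.2), Outcrop 11→Outcrop 13 = (160, -536, -29.7).
Normal n = (Outcrop 11→Outcrop 12) × (Outcrop 11→Outcrop 13) = (31959.3, 11258.7, -31016).
So ∂z/∂E = −n_x/n_z = 1.030413 and ∂z/∂N = −n_y/n_z = 0.362997.
Intercept c from Outcrop 11: 1666.9 − 944.89 − 358.64 = 363.37.
At (849, 1456): z = 874.8 + 528.5 + 363.37 = 1766.7 m.

1766.7 m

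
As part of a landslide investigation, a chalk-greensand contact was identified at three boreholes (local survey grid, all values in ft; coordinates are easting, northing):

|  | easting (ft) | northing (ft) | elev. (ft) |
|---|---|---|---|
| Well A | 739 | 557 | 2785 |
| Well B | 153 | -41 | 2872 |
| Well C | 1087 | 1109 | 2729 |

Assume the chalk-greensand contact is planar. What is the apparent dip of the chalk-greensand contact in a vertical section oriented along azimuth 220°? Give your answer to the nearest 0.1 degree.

5.6°

Two edge vectors: Well A→Well B = (-586, -598, 87), Well A→Well C = (348, 552, -56).
Normal n = (Well A→Well B) × (Well A→Well C) = (-14536, -2540, -115368).
So ∂z/∂easting = −n_x/n_z = −0.12600 and ∂z/∂northing = −n_y/n_z = −0.02202.
Unit vector along 220° is (sin 220°, cos 220°) = (-0.6428, -0.7660).
Slope in that direction = a·(-0.6428) + b·(-0.7660) = 0.09785.
Apparent dip = arctan|0.09785| = 5.6° (true dip is 7.3°, so apparent ≤ true as expected).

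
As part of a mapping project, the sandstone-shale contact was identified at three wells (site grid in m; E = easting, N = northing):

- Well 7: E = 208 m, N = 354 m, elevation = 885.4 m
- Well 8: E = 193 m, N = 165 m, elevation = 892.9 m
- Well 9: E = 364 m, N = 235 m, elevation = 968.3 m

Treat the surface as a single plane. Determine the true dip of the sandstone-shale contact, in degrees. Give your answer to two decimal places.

Let the plane be z = a·E + b·N + c.
Well 8−Well 7: −15a − 189b = 7.5;  Well 9−Well 7: 156a − 119b = 82.9.
Solving gives a = 0.47253, b = −0.07719.
Gradient magnitude |∇z| = √(a² + b²) = √(0.22329 + 0.00596) = 0.47879.
True dip = arctan(0.47879) = 25.58°, dipping toward W (azimuth ≈ 279°).

25.58°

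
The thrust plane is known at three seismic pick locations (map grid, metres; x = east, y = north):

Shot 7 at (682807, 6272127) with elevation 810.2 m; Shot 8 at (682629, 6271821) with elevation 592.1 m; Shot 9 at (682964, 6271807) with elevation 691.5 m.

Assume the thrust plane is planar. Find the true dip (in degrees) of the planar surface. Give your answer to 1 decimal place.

Two edge vectors: Shot 7→Shot 8 = (-178, -306, -218.1), Shot 7→Shot 9 = (157, -320, -118.7).
Normal n = (Shot 7→Shot 8) × (Shot 7→Shot 9) = (-33469.8, -55370.3, 105002).
So ∂z/∂x = −n_x/n_z = 0.31875 and ∂z/∂y = −n_y/n_z = 0.52733.
Gradient magnitude |∇z| = √(a² + b²) = √(0.10160 + 0.27807) = 0.61618.
True dip = arctan(0.61618) = 31.6°, dipping toward SSW (azimuth ≈ 211°).

31.6°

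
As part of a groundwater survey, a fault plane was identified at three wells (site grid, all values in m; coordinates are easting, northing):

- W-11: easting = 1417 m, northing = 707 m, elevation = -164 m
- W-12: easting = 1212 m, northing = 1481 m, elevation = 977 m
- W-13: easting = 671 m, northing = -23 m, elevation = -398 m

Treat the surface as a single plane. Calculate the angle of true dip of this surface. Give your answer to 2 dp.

Let the plane be z = a·easting + b·northing + c.
W-12−W-11: −205a + 774b = 1141;  W-13−W-11: −746a − 730b = −234.
Solving gives a = −0.89651, b = 1.23671.
Gradient magnitude |∇z| = √(a² + b²) = √(0.80374 + 1.52946) = 1.52748.
True dip = arctan(1.52748) = 56.79°, dipping toward SE (azimuth ≈ 144°).

56.79°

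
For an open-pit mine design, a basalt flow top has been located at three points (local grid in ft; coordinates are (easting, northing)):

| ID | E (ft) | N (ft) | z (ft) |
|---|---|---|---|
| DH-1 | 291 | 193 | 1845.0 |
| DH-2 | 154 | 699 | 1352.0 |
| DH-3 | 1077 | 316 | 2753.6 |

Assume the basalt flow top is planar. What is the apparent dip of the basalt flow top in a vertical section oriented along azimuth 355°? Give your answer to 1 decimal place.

Two edge vectors: DH-1→DH-2 = (-137, 506, -493), DH-1→DH-3 = (786, 123, 908.6).
Normal n = (DH-1→DH-2) × (DH-1→DH-3) = (520390.6, -263019.8, -414567).
So ∂z/∂E = −n_x/n_z = 1.25526 and ∂z/∂N = −n_y/n_z = −0.63444.
Unit vector along 355° is (sin 355°, cos 355°) = (-0.0872, 0.9962).
Slope in that direction = a·(-0.0872) + b·(0.9962) = −0.74143.
Apparent dip = arctan|0.74143| = 36.6° (true dip is 54.6°, so apparent ≤ true as expected).

36.6°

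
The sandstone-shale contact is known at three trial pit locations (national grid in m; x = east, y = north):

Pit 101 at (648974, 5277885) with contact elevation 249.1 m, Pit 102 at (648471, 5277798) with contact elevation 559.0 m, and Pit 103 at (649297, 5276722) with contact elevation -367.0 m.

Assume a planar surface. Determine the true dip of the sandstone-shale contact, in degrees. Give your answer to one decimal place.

Two edge vectors: Pit 101→Pit 102 = (-503, -87, 309.9), Pit 101→Pit 103 = (323, -1163, -616.1).
Normal n = (Pit 101→Pit 102) × (Pit 101→Pit 103) = (414014.4, -209800.6, 613090).
So ∂z/∂x = −n_x/n_z = −0.67529 and ∂z/∂y = −n_y/n_z = 0.34220.
Gradient magnitude |∇z| = √(a² + b²) = √(0.45602 + 0.11710) = 0.75705.
True dip = arctan(0.75705) = 37.1°, dipping toward ESE (azimuth ≈ 117°).

37.1°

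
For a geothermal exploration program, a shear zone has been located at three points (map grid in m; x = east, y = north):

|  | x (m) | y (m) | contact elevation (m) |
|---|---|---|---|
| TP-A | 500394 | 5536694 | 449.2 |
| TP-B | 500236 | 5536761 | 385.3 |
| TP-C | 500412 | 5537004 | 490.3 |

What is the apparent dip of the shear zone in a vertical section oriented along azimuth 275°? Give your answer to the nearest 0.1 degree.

Let the plane be z = a·x + b·y + c.
TP-B−TP-A: −158a + 67b = −63.9;  TP-C−TP-A: 18a + 310b = 41.1.
Solving gives a = 0.44958, b = 0.10648.
Unit vector along 275° is (sin 275°, cos 275°) = (-0.9962, 0.0872).
Slope in that direction = a·(-0.9962) + b·(0.0872) = −0.43859.
Apparent dip = arctan|0.43859| = 23.7° (true dip is 24.8°, so apparent ≤ true as expected).

23.7°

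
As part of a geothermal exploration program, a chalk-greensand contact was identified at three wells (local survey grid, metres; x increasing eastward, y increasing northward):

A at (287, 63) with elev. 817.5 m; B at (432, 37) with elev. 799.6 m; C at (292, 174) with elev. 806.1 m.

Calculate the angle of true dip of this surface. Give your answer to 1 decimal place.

Let the plane be z = a·x + b·y + c.
B−A: 145a − 26b = −17.9;  C−A: 5a + 111b = −11.4.
Solving gives a = −0.14073, b = −0.09636.
Gradient magnitude |∇z| = √(a² + b²) = √(0.01980 + 0.00929) = 0.17056.
True dip = arctan(0.17056) = 9.7°, dipping toward NE (azimuth ≈ 056°).

9.7°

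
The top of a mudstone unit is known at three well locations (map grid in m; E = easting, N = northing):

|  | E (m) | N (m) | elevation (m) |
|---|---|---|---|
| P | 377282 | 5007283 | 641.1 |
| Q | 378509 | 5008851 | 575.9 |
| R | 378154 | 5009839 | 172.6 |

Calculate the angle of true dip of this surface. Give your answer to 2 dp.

23.49°

Two edge vectors: P→Q = (1227, 1568, -65.2), P→R = (872, 2556, -468.5).
Normal n = (P→Q) × (P→R) = (-567956.8, 517995.1, 1768916).
So ∂z/∂E = −n_x/n_z = 0.32108 and ∂z/∂N = −n_y/n_z = −0.29283.
Gradient magnitude |∇z| = √(a² + b²) = √(0.10309 + 0.08575) = 0.43456.
True dip = arctan(0.43456) = 23.49°, dipping toward NW (azimuth ≈ 312°).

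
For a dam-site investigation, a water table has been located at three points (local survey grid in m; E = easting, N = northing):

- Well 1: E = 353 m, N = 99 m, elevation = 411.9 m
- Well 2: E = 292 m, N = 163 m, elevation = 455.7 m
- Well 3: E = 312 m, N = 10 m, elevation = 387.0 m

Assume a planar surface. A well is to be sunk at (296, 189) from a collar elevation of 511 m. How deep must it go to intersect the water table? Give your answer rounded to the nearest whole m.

46 m

Two edge vectors: Well 1→Well 2 = (-61, 64, 43.8), Well 1→Well 3 = (-41, -89, -24.9).
Normal n = (Well 1→Well 2) × (Well 1→Well 3) = (2304.6, -3314.7, 8053).
So ∂z/∂E = −n_x/n_z = −0.28618 and ∂z/∂N = −n_y/n_z = 0.41161.
Intercept c from Well 1: 411.9 + 101.02 − 40.75 = 472.17.
At (296, 189): z_contact = −84.7 + 77.8 + 472.17 = 465.3 m.
Depth below ground = 511 − 465.3 = 46 m.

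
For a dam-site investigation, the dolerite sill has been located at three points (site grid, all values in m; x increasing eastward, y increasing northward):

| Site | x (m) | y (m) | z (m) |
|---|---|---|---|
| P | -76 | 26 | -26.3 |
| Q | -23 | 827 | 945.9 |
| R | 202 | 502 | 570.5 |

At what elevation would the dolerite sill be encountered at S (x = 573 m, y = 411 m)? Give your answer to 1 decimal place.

489.2 m

Two edge vectors: P→Q = (53, 801, 972.2), P→R = (278, 476, 596.8).
Normal n = (P→Q) × (P→R) = (15269.6, 238641.2, -197450).
So ∂z/∂x = −n_x/n_z = 0.07733 and ∂z/∂y = −n_y/n_z = 1.20862.
Intercept c from P: -26.3 + 5.88 − 31.42 = −51.85.
At (573, 411): z = 44.3 + 496.7 − 51.85 = 489.2 m.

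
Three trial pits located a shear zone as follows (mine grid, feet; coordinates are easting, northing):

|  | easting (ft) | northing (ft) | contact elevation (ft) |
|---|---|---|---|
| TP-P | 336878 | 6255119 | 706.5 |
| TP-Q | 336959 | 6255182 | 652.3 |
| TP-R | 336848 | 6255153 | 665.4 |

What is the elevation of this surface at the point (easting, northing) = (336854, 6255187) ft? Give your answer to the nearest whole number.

Let the plane be z = a·easting + b·northing + c.
TP-Q−TP-P: 81a + 63b = −54.2;  TP-R−TP-P: −30a + 34b = −41.1.
Solving gives a = 0.16074505, b = −1.06698966.
Then c = 706.5 − a·336878 − b·6255119 = 6620702.35.
At (336854, 6255187): z = 54147.6 − 6674219.9 + 6620702.35 = 630.1 ft.

630 ft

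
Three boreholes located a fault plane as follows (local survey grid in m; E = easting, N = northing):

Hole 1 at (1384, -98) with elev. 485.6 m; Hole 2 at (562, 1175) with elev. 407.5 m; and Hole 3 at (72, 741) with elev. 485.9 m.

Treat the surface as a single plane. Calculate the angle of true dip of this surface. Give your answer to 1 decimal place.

Two edge vectors: Hole 1→Hole 2 = (-822, 1273, -78.1), Hole 1→Hole 3 = (-1312, 839, 0.3).
Normal n = (Hole 1→Hole 2) × (Hole 1→Hole 3) = (65907.8, 102713.8, 980518).
So ∂z/∂E = −n_x/n_z = −0.06722 and ∂z/∂N = −n_y/n_z = −0.10475.
Gradient magnitude |∇z| = √(a² + b²) = √(0.00452 + 0.01097) = 0.12447.
True dip = arctan(0.12447) = 7.1°, dipping toward NNE (azimuth ≈ 033°).

7.1°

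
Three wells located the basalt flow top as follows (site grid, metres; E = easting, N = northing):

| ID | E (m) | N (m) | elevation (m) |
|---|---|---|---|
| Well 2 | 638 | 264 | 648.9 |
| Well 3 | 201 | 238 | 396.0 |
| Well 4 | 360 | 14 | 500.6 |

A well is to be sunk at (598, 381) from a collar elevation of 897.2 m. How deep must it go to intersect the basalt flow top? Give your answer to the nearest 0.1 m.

277.9 m

Let the plane be z = a·E + b·N + c.
Well 3−Well 2: −437a − 26b = −252.9;  Well 4−Well 2: −278a − 250b = −148.3.
Solving gives a = 0.58193, b = −0.05390.
Then c = 648.9 − a·638 − b·264 = 291.86.
At (598, 381): z_contact = 347.99 − 20.54 + 291.86 = 619.32 m.
Depth below ground = 897.2 − 619.32 = 277.9 m.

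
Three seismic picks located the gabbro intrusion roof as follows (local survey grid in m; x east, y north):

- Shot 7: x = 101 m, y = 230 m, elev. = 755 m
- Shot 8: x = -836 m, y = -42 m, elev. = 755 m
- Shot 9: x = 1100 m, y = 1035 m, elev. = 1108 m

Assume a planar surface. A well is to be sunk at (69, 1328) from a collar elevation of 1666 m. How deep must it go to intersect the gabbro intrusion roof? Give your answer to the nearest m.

Let the plane be z = a·x + b·y + c.
Shot 8−Shot 7: −937a − 272b = 0;  Shot 9−Shot 7: 999a + 805b = 353.
Solving gives a = −0.19897, b = 0.68543.
Then c = 755 − a·101 − b·230 = 617.45.
At (69, 1328): z_contact = −13.7 + 910.3 + 617.45 = 1514.0 m.
Depth below ground = 1666 − 1514.0 = 152 m.

152 m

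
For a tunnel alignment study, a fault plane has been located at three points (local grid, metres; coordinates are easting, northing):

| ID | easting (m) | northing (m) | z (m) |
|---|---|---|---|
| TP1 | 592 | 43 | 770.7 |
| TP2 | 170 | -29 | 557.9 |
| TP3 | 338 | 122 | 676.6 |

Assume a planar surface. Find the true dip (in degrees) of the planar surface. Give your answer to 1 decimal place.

28.1°

Let the plane be z = a·easting + b·northing + c.
TP2−TP1: −422a − 72b = −212.8;  TP3−TP1: −254a + 79b = −94.1.
Solving gives a = 0.45687, b = 0.27779.
Gradient magnitude |∇z| = √(a² + b²) = √(0.20873 + 0.07717) = 0.53469.
True dip = arctan(0.53469) = 28.1°, dipping toward WSW (azimuth ≈ 239°).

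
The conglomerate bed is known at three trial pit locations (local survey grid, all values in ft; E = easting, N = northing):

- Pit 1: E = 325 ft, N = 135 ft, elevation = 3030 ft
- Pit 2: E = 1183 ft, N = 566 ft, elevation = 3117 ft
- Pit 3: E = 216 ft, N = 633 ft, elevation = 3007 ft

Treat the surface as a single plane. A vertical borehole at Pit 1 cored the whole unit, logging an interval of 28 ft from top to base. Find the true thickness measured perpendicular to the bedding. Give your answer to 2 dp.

27.82 ft

Let the plane be z = a·E + b·N + c.
Pit 2−Pit 1: 858a + 431b = 87;  Pit 3−Pit 1: −109a + 498b = −23.
Solving gives a = 0.11226, b = −0.02161.
|∇z| = √(a²+b²) = 0.11432, so dip δ = arctan(0.11432) = 6.52°.
True thickness = vertical thickness × cos δ = 28 × cos 6.52° = 27.82 ft.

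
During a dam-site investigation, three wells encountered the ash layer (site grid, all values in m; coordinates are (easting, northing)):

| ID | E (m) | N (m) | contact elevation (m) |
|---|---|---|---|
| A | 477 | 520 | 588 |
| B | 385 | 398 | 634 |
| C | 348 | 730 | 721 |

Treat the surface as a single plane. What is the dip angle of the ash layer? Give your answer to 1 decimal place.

Let the plane be z = a·E + b·N + c.
B−A: −92a − 122b = 46;  C−A: −129a + 210b = 133.
Solving gives a = −0.73838, b = 0.17976.
Gradient magnitude |∇z| = √(a² + b²) = √(0.54520 + 0.03231) = 0.75994.
True dip = arctan(0.75994) = 37.2°, dipping toward ESE (azimuth ≈ 104°).

37.2°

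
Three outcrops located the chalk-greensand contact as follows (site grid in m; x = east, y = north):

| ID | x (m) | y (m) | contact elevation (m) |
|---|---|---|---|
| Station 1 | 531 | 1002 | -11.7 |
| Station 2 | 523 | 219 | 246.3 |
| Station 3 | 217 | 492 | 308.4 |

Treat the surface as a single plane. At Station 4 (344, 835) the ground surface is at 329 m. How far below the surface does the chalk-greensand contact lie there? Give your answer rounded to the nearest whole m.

194 m

Two edge vectors: Station 1→Station 2 = (-8, -783, 258), Station 1→Station 3 = (-314, -510, 320.1).
Normal n = (Station 1→Station 2) × (Station 1→Station 3) = (-119058.3, -78451.2, -241782).
So ∂z/∂x = −n_x/n_z = −0.49242 and ∂z/∂y = −n_y/n_z = −0.32447.
Intercept c from Station 1: -11.7 + 261.48 + 325.12 = 574.89.
At (344, 835): z_contact = −169.4 − 270.9 + 574.89 = 134.6 m.
Depth below ground = 329 − 134.6 = 194 m.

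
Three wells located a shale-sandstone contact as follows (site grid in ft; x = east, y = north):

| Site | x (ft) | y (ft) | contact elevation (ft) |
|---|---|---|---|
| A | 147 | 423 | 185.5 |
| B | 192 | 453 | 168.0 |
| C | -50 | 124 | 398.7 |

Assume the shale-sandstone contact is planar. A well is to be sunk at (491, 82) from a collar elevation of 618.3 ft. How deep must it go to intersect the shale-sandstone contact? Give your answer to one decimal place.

102.0 ft

Two edge vectors: A→B = (45, 30, -17.5), A→C = (-197, -299, 213.2).
Normal n = (A→B) × (A→C) = (1163.5, -6146.5, -7545).
So ∂z/∂x = −n_x/n_z = 0.15421 and ∂z/∂y = −n_y/n_z = −0.81465.
Intercept c from A: 185.5 − 22.67 + 344.60 = 507.43.
At (491, 82): z_contact = 75.72 − 66.80 + 507.43 = 516.34 ft.
Depth below ground = 618.3 − 516.34 = 102.0 ft.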